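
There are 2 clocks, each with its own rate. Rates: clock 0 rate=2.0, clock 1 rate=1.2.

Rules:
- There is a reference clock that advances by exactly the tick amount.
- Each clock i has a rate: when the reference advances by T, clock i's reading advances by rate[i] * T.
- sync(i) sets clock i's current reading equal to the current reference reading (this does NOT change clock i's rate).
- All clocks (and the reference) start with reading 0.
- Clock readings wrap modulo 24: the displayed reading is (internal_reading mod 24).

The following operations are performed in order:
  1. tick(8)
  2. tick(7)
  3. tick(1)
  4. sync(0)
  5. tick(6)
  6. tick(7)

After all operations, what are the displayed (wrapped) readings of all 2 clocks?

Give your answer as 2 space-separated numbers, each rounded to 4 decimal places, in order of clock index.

After op 1 tick(8): ref=8.0000 raw=[16.0000 9.6000]
After op 2 tick(7): ref=15.0000 raw=[30.0000 18.0000]
After op 3 tick(1): ref=16.0000 raw=[32.0000 19.2000]
After op 4 sync(0): ref=16.0000 raw=[16.0000 19.2000]
After op 5 tick(6): ref=22.0000 raw=[28.0000 26.4000]
After op 6 tick(7): ref=29.0000 raw=[42.0000 34.8000]
Wrap final raw readings (mod 24): 42.0000 mod 24 = 18.0000; 34.8000 mod 24 = 10.8000

Answer: 18.0000 10.8000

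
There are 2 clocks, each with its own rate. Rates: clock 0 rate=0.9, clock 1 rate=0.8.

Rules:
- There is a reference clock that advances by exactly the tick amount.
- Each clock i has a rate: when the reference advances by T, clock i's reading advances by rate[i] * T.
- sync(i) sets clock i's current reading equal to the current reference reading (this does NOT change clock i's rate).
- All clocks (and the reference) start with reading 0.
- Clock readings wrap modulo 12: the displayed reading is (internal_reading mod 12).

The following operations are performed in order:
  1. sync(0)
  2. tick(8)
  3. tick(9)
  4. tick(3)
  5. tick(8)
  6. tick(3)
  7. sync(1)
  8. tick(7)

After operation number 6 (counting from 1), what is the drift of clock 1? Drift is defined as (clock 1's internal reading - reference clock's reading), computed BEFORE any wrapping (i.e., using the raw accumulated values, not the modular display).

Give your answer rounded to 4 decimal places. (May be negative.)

After op 1 sync(0): ref=0.0000 raw=[0.0000 0.0000]
After op 2 tick(8): ref=8.0000 raw=[7.2000 6.4000]
After op 3 tick(9): ref=17.0000 raw=[15.3000 13.6000]
After op 4 tick(3): ref=20.0000 raw=[18.0000 16.0000]
After op 5 tick(8): ref=28.0000 raw=[25.2000 22.4000]
After op 6 tick(3): ref=31.0000 raw=[27.9000 24.8000]
Drift of clock 1 after op 6: 24.8000 - 31.0000 = -6.2000

Answer: -6.2000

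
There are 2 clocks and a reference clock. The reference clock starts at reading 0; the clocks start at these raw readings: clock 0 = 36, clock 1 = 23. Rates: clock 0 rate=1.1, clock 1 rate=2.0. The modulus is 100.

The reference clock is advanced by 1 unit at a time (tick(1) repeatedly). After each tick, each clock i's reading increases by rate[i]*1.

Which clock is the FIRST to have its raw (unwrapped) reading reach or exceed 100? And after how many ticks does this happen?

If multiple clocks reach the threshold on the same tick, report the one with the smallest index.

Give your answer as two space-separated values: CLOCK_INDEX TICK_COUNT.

Answer: 1 39

Derivation:
clock 0: start=36, rate=1.1, needs 100-36 = 64; ticks = ceil(64/1.1) = ceil(58.1818) = 59; reading at tick 59 = 36 + 1.1*59 = 100.9000
clock 1: start=23, rate=2.0, needs 100-23 = 77; ticks = ceil(77/2.0) = ceil(38.5000) = 39; reading at tick 39 = 23 + 2.0*39 = 101.0000
Minimum tick count = 39; winners = [1]; smallest index = 1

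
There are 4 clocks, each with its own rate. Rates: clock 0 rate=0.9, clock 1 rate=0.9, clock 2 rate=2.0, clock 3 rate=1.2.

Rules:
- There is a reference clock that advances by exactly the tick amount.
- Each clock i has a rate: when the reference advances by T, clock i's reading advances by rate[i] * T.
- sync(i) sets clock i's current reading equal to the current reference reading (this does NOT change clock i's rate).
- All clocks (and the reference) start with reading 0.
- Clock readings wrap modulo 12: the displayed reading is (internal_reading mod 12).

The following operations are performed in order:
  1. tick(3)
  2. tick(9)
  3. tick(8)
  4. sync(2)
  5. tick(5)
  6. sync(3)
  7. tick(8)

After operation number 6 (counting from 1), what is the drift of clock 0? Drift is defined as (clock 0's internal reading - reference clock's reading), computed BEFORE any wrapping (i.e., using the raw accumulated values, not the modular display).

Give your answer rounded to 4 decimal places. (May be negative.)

After op 1 tick(3): ref=3.0000 raw=[2.7000 2.7000 6.0000 3.6000]
After op 2 tick(9): ref=12.0000 raw=[10.8000 10.8000 24.0000 14.4000]
After op 3 tick(8): ref=20.0000 raw=[18.0000 18.0000 40.0000 24.0000]
After op 4 sync(2): ref=20.0000 raw=[18.0000 18.0000 20.0000 24.0000]
After op 5 tick(5): ref=25.0000 raw=[22.5000 22.5000 30.0000 30.0000]
After op 6 sync(3): ref=25.0000 raw=[22.5000 22.5000 30.0000 25.0000]
Drift of clock 0 after op 6: 22.5000 - 25.0000 = -2.5000

Answer: -2.5000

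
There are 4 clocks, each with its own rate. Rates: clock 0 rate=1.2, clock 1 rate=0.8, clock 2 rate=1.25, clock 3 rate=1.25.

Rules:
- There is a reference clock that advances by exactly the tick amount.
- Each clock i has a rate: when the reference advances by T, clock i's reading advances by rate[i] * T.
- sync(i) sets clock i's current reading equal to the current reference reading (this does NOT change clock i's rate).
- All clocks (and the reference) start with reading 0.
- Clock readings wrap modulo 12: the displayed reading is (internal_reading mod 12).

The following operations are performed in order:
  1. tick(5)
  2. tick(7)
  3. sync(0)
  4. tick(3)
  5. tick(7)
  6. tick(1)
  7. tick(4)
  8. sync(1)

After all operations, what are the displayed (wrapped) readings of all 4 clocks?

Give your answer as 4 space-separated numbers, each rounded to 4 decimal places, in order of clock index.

After op 1 tick(5): ref=5.0000 raw=[6.0000 4.0000 6.2500 6.2500]
After op 2 tick(7): ref=12.0000 raw=[14.4000 9.6000 15.0000 15.0000]
After op 3 sync(0): ref=12.0000 raw=[12.0000 9.6000 15.0000 15.0000]
After op 4 tick(3): ref=15.0000 raw=[15.6000 12.0000 18.7500 18.7500]
After op 5 tick(7): ref=22.0000 raw=[24.0000 17.6000 27.5000 27.5000]
After op 6 tick(1): ref=23.0000 raw=[25.2000 18.4000 28.7500 28.7500]
After op 7 tick(4): ref=27.0000 raw=[30.0000 21.6000 33.7500 33.7500]
After op 8 sync(1): ref=27.0000 raw=[30.0000 27.0000 33.7500 33.7500]
Wrap final raw readings (mod 12): 30.0000 mod 12 = 6.0000; 27.0000 mod 12 = 3.0000; 33.7500 mod 12 = 9.7500; 33.7500 mod 12 = 9.7500

Answer: 6.0000 3.0000 9.7500 9.7500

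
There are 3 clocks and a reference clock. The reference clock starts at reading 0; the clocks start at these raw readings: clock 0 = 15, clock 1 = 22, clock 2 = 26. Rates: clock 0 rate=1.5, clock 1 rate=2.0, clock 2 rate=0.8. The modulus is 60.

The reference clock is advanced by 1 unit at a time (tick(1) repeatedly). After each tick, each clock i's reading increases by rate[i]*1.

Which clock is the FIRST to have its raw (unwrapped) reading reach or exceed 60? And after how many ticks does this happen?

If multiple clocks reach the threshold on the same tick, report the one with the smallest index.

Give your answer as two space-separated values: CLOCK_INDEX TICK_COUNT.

Answer: 1 19

Derivation:
clock 0: start=15, rate=1.5, needs 60-15 = 45; ticks = ceil(45/1.5) = ceil(30.0000) = 30; reading at tick 30 = 15 + 1.5*30 = 60.0000
clock 1: start=22, rate=2.0, needs 60-22 = 38; ticks = ceil(38/2.0) = ceil(19.0000) = 19; reading at tick 19 = 22 + 2.0*19 = 60.0000
clock 2: start=26, rate=0.8, needs 60-26 = 34; ticks = ceil(34/0.8) = ceil(42.5000) = 43; reading at tick 43 = 26 + 0.8*43 = 60.4000
Minimum tick count = 19; winners = [1]; smallest index = 1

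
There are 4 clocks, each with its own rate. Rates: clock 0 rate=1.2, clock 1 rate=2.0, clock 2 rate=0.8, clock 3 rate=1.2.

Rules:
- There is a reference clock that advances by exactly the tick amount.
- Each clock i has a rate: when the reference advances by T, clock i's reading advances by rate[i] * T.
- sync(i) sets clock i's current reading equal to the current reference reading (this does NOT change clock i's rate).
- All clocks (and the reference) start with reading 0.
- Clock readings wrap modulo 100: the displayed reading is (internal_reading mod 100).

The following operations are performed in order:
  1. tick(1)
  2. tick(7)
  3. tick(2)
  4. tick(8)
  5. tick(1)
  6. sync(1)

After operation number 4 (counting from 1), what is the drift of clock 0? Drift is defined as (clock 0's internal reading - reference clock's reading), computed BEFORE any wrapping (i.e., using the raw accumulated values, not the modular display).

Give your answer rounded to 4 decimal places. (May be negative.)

After op 1 tick(1): ref=1.0000 raw=[1.2000 2.0000 0.8000 1.2000]
After op 2 tick(7): ref=8.0000 raw=[9.6000 16.0000 6.4000 9.6000]
After op 3 tick(2): ref=10.0000 raw=[12.0000 20.0000 8.0000 12.0000]
After op 4 tick(8): ref=18.0000 raw=[21.6000 36.0000 14.4000 21.6000]
Drift of clock 0 after op 4: 21.6000 - 18.0000 = 3.6000

Answer: 3.6000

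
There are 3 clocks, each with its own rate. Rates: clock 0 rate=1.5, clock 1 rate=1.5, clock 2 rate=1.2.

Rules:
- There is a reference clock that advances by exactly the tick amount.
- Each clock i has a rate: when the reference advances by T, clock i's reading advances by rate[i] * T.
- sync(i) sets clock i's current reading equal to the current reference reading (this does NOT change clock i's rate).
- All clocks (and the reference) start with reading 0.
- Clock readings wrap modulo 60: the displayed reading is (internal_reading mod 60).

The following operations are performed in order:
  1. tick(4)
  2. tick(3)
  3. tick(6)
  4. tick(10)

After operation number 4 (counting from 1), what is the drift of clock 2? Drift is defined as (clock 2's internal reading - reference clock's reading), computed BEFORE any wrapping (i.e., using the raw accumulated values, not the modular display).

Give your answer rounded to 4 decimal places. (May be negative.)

After op 1 tick(4): ref=4.0000 raw=[6.0000 6.0000 4.8000]
After op 2 tick(3): ref=7.0000 raw=[10.5000 10.5000 8.4000]
After op 3 tick(6): ref=13.0000 raw=[19.5000 19.5000 15.6000]
After op 4 tick(10): ref=23.0000 raw=[34.5000 34.5000 27.6000]
Drift of clock 2 after op 4: 27.6000 - 23.0000 = 4.6000

Answer: 4.6000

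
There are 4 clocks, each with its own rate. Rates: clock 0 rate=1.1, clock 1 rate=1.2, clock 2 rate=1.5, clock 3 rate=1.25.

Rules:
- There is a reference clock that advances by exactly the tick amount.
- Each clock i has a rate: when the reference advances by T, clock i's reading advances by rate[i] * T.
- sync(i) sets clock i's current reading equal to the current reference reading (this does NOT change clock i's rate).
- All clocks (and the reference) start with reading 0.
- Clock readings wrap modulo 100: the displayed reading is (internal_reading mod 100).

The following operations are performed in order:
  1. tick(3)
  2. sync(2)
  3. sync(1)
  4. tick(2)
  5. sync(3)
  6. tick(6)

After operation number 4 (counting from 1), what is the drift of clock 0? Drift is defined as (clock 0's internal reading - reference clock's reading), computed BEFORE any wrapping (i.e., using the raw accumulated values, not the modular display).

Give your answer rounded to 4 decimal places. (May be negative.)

Answer: 0.5000

Derivation:
After op 1 tick(3): ref=3.0000 raw=[3.3000 3.6000 4.5000 3.7500]
After op 2 sync(2): ref=3.0000 raw=[3.3000 3.6000 3.0000 3.7500]
After op 3 sync(1): ref=3.0000 raw=[3.3000 3.0000 3.0000 3.7500]
After op 4 tick(2): ref=5.0000 raw=[5.5000 5.4000 6.0000 6.2500]
Drift of clock 0 after op 4: 5.5000 - 5.0000 = 0.5000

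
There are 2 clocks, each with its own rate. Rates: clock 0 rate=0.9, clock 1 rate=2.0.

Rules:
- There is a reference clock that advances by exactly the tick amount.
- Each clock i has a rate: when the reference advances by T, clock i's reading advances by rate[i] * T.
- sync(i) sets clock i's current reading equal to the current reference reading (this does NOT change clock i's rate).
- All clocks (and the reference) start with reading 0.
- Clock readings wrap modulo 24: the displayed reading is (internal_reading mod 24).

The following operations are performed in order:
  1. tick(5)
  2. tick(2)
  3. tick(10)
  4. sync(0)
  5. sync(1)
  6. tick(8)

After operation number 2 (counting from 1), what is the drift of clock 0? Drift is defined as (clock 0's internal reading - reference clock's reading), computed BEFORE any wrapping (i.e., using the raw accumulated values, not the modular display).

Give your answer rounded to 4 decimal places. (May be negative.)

After op 1 tick(5): ref=5.0000 raw=[4.5000 10.0000]
After op 2 tick(2): ref=7.0000 raw=[6.3000 14.0000]
Drift of clock 0 after op 2: 6.3000 - 7.0000 = -0.7000

Answer: -0.7000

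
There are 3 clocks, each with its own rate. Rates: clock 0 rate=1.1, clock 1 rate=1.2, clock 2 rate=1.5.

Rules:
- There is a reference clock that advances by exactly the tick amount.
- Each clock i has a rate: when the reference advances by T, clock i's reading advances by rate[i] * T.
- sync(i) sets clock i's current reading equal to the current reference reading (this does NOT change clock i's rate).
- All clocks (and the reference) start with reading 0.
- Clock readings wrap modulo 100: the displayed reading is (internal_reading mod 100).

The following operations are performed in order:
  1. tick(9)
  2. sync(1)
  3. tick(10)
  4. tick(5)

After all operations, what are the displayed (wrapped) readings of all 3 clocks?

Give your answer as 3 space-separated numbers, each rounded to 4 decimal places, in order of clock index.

After op 1 tick(9): ref=9.0000 raw=[9.9000 10.8000 13.5000]
After op 2 sync(1): ref=9.0000 raw=[9.9000 9.0000 13.5000]
After op 3 tick(10): ref=19.0000 raw=[20.9000 21.0000 28.5000]
After op 4 tick(5): ref=24.0000 raw=[26.4000 27.0000 36.0000]
Wrap final raw readings (mod 100): 26.4000 mod 100 = 26.4000; 27.0000 mod 100 = 27.0000; 36.0000 mod 100 = 36.0000

Answer: 26.4000 27.0000 36.0000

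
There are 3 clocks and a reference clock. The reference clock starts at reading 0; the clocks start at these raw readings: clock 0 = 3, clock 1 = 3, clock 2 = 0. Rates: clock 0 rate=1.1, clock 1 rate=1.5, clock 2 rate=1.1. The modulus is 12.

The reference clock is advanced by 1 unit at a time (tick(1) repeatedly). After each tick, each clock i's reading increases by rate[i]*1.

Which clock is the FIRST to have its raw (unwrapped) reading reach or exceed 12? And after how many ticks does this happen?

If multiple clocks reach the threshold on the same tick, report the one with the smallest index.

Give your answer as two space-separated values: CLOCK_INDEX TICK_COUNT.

clock 0: start=3, rate=1.1, needs 12-3 = 9; ticks = ceil(9/1.1) = ceil(8.1818) = 9; reading at tick 9 = 3 + 1.1*9 = 12.9000
clock 1: start=3, rate=1.5, needs 12-3 = 9; ticks = ceil(9/1.5) = ceil(6.0000) = 6; reading at tick 6 = 3 + 1.5*6 = 12.0000
clock 2: start=0, rate=1.1, needs 12-0 = 12; ticks = ceil(12/1.1) = ceil(10.9091) = 11; reading at tick 11 = 0 + 1.1*11 = 12.1000
Minimum tick count = 6; winners = [1]; smallest index = 1

Answer: 1 6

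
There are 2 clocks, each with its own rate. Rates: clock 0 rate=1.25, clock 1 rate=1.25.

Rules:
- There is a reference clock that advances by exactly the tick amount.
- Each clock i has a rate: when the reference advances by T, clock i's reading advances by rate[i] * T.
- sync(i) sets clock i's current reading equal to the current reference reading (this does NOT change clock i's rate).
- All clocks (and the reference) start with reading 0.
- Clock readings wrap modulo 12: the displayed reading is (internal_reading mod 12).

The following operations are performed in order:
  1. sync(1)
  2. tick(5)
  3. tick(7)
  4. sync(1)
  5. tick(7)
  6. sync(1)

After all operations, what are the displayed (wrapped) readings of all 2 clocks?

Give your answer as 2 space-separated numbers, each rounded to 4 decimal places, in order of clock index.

After op 1 sync(1): ref=0.0000 raw=[0.0000 0.0000]
After op 2 tick(5): ref=5.0000 raw=[6.2500 6.2500]
After op 3 tick(7): ref=12.0000 raw=[15.0000 15.0000]
After op 4 sync(1): ref=12.0000 raw=[15.0000 12.0000]
After op 5 tick(7): ref=19.0000 raw=[23.7500 20.7500]
After op 6 sync(1): ref=19.0000 raw=[23.7500 19.0000]
Wrap final raw readings (mod 12): 23.7500 mod 12 = 11.7500; 19.0000 mod 12 = 7.0000

Answer: 11.7500 7.0000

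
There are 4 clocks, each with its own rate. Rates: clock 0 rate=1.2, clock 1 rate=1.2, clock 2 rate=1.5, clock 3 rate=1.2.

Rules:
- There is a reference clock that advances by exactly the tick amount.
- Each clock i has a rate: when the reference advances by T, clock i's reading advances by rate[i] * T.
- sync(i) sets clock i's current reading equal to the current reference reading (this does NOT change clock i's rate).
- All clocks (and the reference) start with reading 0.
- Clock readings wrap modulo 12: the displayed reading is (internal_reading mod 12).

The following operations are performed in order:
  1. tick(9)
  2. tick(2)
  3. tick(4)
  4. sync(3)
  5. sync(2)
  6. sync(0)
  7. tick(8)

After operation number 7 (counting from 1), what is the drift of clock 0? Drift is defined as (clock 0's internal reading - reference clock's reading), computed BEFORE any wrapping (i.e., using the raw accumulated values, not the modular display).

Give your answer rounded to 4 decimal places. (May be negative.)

After op 1 tick(9): ref=9.0000 raw=[10.8000 10.8000 13.5000 10.8000]
After op 2 tick(2): ref=11.0000 raw=[13.2000 13.2000 16.5000 13.2000]
After op 3 tick(4): ref=15.0000 raw=[18.0000 18.0000 22.5000 18.0000]
After op 4 sync(3): ref=15.0000 raw=[18.0000 18.0000 22.5000 15.0000]
After op 5 sync(2): ref=15.0000 raw=[18.0000 18.0000 15.0000 15.0000]
After op 6 sync(0): ref=15.0000 raw=[15.0000 18.0000 15.0000 15.0000]
After op 7 tick(8): ref=23.0000 raw=[24.6000 27.6000 27.0000 24.6000]
Drift of clock 0 after op 7: 24.6000 - 23.0000 = 1.6000

Answer: 1.6000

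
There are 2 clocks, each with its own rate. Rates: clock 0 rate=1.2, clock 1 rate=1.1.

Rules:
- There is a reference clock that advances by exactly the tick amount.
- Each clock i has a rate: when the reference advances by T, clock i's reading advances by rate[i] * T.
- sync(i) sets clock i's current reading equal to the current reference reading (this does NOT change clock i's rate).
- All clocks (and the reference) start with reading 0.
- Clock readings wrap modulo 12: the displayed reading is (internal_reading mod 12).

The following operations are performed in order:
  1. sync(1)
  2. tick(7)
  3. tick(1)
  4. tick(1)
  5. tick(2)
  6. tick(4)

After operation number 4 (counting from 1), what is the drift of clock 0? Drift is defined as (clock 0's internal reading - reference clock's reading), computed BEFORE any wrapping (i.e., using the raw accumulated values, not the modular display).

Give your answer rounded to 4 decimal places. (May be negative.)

Answer: 1.8000

Derivation:
After op 1 sync(1): ref=0.0000 raw=[0.0000 0.0000]
After op 2 tick(7): ref=7.0000 raw=[8.4000 7.7000]
After op 3 tick(1): ref=8.0000 raw=[9.6000 8.8000]
After op 4 tick(1): ref=9.0000 raw=[10.8000 9.9000]
Drift of clock 0 after op 4: 10.8000 - 9.0000 = 1.8000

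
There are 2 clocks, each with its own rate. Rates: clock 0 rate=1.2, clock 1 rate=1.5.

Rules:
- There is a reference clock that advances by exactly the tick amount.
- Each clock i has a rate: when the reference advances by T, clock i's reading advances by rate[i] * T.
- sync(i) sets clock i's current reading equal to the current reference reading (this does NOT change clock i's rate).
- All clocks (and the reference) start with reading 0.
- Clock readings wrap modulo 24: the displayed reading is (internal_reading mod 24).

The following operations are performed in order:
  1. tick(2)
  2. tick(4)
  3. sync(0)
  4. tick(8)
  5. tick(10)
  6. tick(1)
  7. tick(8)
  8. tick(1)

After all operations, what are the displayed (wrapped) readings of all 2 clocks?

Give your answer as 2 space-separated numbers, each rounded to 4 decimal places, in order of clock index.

Answer: 15.6000 3.0000

Derivation:
After op 1 tick(2): ref=2.0000 raw=[2.4000 3.0000]
After op 2 tick(4): ref=6.0000 raw=[7.2000 9.0000]
After op 3 sync(0): ref=6.0000 raw=[6.0000 9.0000]
After op 4 tick(8): ref=14.0000 raw=[15.6000 21.0000]
After op 5 tick(10): ref=24.0000 raw=[27.6000 36.0000]
After op 6 tick(1): ref=25.0000 raw=[28.8000 37.5000]
After op 7 tick(8): ref=33.0000 raw=[38.4000 49.5000]
After op 8 tick(1): ref=34.0000 raw=[39.6000 51.0000]
Wrap final raw readings (mod 24): 39.6000 mod 24 = 15.6000; 51.0000 mod 24 = 3.0000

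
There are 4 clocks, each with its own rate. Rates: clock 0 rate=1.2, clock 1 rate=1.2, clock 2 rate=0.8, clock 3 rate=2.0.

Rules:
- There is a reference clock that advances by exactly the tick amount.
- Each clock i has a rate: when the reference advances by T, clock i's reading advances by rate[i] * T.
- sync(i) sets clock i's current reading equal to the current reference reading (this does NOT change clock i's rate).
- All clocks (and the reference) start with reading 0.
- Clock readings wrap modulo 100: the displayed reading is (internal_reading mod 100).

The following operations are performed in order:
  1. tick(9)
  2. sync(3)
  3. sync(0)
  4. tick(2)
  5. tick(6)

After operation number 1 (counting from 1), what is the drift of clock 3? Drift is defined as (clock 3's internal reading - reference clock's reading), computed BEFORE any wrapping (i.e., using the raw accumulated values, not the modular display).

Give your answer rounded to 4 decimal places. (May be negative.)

After op 1 tick(9): ref=9.0000 raw=[10.8000 10.8000 7.2000 18.0000]
Drift of clock 3 after op 1: 18.0000 - 9.0000 = 9.0000

Answer: 9.0000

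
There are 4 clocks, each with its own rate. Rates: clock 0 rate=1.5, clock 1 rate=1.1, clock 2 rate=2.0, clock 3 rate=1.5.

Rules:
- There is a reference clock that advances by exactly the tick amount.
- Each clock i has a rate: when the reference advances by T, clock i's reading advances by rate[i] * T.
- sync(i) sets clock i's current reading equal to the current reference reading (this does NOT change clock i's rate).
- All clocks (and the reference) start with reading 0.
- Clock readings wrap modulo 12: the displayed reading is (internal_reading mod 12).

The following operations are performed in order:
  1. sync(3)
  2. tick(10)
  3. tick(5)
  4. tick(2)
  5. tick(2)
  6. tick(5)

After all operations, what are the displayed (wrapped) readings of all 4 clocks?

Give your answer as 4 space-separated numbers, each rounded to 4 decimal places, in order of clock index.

After op 1 sync(3): ref=0.0000 raw=[0.0000 0.0000 0.0000 0.0000]
After op 2 tick(10): ref=10.0000 raw=[15.0000 11.0000 20.0000 15.0000]
After op 3 tick(5): ref=15.0000 raw=[22.5000 16.5000 30.0000 22.5000]
After op 4 tick(2): ref=17.0000 raw=[25.5000 18.7000 34.0000 25.5000]
After op 5 tick(2): ref=19.0000 raw=[28.5000 20.9000 38.0000 28.5000]
After op 6 tick(5): ref=24.0000 raw=[36.0000 26.4000 48.0000 36.0000]
Wrap final raw readings (mod 12): 36.0000 mod 12 = 0.0000; 26.4000 mod 12 = 2.4000; 48.0000 mod 12 = 0.0000; 36.0000 mod 12 = 0.0000

Answer: 0.0000 2.4000 0.0000 0.0000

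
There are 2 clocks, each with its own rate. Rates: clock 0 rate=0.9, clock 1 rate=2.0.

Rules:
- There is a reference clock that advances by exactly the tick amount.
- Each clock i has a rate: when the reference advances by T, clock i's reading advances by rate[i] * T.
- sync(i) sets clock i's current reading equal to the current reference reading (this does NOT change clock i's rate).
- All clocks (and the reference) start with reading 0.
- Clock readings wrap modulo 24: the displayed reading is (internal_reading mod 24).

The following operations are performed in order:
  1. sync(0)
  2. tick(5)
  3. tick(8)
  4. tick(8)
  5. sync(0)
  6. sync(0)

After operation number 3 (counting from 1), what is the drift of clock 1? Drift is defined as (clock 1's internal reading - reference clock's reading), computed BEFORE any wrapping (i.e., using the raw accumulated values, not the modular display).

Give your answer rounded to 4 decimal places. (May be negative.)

After op 1 sync(0): ref=0.0000 raw=[0.0000 0.0000]
After op 2 tick(5): ref=5.0000 raw=[4.5000 10.0000]
After op 3 tick(8): ref=13.0000 raw=[11.7000 26.0000]
Drift of clock 1 after op 3: 26.0000 - 13.0000 = 13.0000

Answer: 13.0000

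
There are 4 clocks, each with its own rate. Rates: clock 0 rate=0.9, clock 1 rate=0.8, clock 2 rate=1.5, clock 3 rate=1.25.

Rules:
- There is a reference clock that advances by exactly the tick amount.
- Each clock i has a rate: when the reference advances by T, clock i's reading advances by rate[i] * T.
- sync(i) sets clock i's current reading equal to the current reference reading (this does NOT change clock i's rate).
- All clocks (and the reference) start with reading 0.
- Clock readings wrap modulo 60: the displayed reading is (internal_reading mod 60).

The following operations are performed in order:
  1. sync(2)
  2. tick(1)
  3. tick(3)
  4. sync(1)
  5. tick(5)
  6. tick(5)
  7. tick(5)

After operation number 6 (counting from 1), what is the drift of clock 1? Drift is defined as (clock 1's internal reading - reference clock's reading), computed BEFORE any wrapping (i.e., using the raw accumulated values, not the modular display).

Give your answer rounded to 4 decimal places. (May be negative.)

After op 1 sync(2): ref=0.0000 raw=[0.0000 0.0000 0.0000 0.0000]
After op 2 tick(1): ref=1.0000 raw=[0.9000 0.8000 1.5000 1.2500]
After op 3 tick(3): ref=4.0000 raw=[3.6000 3.2000 6.0000 5.0000]
After op 4 sync(1): ref=4.0000 raw=[3.6000 4.0000 6.0000 5.0000]
After op 5 tick(5): ref=9.0000 raw=[8.1000 8.0000 13.5000 11.2500]
After op 6 tick(5): ref=14.0000 raw=[12.6000 12.0000 21.0000 17.5000]
Drift of clock 1 after op 6: 12.0000 - 14.0000 = -2.0000

Answer: -2.0000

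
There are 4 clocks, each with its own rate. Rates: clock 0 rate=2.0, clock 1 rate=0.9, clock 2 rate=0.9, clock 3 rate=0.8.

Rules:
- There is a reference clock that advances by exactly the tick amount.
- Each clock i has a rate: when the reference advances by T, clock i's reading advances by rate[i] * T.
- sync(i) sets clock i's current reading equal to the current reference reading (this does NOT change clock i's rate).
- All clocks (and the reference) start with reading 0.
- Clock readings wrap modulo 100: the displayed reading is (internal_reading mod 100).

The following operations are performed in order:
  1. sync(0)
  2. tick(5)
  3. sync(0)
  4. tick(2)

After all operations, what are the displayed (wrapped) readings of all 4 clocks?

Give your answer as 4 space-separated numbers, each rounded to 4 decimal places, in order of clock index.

After op 1 sync(0): ref=0.0000 raw=[0.0000 0.0000 0.0000 0.0000]
After op 2 tick(5): ref=5.0000 raw=[10.0000 4.5000 4.5000 4.0000]
After op 3 sync(0): ref=5.0000 raw=[5.0000 4.5000 4.5000 4.0000]
After op 4 tick(2): ref=7.0000 raw=[9.0000 6.3000 6.3000 5.6000]
Wrap final raw readings (mod 100): 9.0000 mod 100 = 9.0000; 6.3000 mod 100 = 6.3000; 6.3000 mod 100 = 6.3000; 5.6000 mod 100 = 5.6000

Answer: 9.0000 6.3000 6.3000 5.6000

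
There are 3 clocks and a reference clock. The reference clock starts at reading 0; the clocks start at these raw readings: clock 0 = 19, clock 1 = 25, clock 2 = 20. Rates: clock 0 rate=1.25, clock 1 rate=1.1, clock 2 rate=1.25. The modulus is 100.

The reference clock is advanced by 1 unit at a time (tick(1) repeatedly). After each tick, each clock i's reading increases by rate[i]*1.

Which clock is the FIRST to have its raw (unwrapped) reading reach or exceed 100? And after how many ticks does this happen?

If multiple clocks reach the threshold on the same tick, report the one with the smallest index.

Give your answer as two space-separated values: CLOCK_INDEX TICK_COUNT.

Answer: 2 64

Derivation:
clock 0: start=19, rate=1.25, needs 100-19 = 81; ticks = ceil(81/1.25) = ceil(64.8000) = 65; reading at tick 65 = 19 + 1.25*65 = 100.2500
clock 1: start=25, rate=1.1, needs 100-25 = 75; ticks = ceil(75/1.1) = ceil(68.1818) = 69; reading at tick 69 = 25 + 1.1*69 = 100.9000
clock 2: start=20, rate=1.25, needs 100-20 = 80; ticks = ceil(80/1.25) = ceil(64.0000) = 64; reading at tick 64 = 20 + 1.25*64 = 100.0000
Minimum tick count = 64; winners = [2]; smallest index = 2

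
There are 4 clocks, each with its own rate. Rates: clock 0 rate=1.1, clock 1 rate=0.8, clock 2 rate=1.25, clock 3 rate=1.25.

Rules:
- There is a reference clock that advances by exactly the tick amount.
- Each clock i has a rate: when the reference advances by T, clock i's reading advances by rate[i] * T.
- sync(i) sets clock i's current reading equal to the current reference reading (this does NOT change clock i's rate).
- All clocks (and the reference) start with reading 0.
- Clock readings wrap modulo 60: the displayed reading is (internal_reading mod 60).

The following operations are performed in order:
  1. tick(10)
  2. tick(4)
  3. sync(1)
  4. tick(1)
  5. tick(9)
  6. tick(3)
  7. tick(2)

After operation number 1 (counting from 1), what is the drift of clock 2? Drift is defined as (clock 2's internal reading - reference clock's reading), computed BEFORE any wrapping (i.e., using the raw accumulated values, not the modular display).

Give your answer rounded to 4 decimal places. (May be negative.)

After op 1 tick(10): ref=10.0000 raw=[11.0000 8.0000 12.5000 12.5000]
Drift of clock 2 after op 1: 12.5000 - 10.0000 = 2.5000

Answer: 2.5000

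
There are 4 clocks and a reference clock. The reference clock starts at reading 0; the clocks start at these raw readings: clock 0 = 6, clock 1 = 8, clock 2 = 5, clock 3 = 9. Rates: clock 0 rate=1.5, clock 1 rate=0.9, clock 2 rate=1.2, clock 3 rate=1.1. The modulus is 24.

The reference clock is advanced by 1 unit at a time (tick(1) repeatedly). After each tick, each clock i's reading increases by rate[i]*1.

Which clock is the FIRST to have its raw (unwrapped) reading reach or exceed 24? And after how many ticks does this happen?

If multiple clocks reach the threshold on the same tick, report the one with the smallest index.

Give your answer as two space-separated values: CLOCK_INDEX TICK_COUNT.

clock 0: start=6, rate=1.5, needs 24-6 = 18; ticks = ceil(18/1.5) = ceil(12.0000) = 12; reading at tick 12 = 6 + 1.5*12 = 24.0000
clock 1: start=8, rate=0.9, needs 24-8 = 16; ticks = ceil(16/0.9) = ceil(17.7778) = 18; reading at tick 18 = 8 + 0.9*18 = 24.2000
clock 2: start=5, rate=1.2, needs 24-5 = 19; ticks = ceil(19/1.2) = ceil(15.8333) = 16; reading at tick 16 = 5 + 1.2*16 = 24.2000
clock 3: start=9, rate=1.1, needs 24-9 = 15; ticks = ceil(15/1.1) = ceil(13.6364) = 14; reading at tick 14 = 9 + 1.1*14 = 24.4000
Minimum tick count = 12; winners = [0]; smallest index = 0

Answer: 0 12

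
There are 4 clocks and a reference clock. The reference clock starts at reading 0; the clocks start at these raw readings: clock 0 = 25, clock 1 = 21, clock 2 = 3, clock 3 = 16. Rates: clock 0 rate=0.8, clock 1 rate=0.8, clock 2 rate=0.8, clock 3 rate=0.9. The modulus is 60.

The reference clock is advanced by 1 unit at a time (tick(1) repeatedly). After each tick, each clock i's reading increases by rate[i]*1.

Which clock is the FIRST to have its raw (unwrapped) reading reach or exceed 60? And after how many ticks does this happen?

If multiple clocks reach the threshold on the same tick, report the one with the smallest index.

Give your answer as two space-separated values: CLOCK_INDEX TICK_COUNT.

Answer: 0 44

Derivation:
clock 0: start=25, rate=0.8, needs 60-25 = 35; ticks = ceil(35/0.8) = ceil(43.7500) = 44; reading at tick 44 = 25 + 0.8*44 = 60.2000
clock 1: start=21, rate=0.8, needs 60-21 = 39; ticks = ceil(39/0.8) = ceil(48.7500) = 49; reading at tick 49 = 21 + 0.8*49 = 60.2000
clock 2: start=3, rate=0.8, needs 60-3 = 57; ticks = ceil(57/0.8) = ceil(71.2500) = 72; reading at tick 72 = 3 + 0.8*72 = 60.6000
clock 3: start=16, rate=0.9, needs 60-16 = 44; ticks = ceil(44/0.9) = ceil(48.8889) = 49; reading at tick 49 = 16 + 0.9*49 = 60.1000
Minimum tick count = 44; winners = [0]; smallest index = 0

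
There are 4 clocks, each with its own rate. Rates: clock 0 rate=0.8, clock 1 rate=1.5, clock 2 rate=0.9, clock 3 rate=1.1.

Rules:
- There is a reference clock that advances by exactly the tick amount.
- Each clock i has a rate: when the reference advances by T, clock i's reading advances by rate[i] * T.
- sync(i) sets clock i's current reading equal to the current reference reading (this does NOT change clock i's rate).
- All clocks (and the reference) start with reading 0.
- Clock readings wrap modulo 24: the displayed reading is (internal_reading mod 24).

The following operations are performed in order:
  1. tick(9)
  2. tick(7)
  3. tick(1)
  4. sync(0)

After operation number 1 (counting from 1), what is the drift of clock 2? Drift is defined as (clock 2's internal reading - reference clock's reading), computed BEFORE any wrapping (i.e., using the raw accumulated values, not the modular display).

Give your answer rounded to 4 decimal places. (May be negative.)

After op 1 tick(9): ref=9.0000 raw=[7.2000 13.5000 8.1000 9.9000]
Drift of clock 2 after op 1: 8.1000 - 9.0000 = -0.9000

Answer: -0.9000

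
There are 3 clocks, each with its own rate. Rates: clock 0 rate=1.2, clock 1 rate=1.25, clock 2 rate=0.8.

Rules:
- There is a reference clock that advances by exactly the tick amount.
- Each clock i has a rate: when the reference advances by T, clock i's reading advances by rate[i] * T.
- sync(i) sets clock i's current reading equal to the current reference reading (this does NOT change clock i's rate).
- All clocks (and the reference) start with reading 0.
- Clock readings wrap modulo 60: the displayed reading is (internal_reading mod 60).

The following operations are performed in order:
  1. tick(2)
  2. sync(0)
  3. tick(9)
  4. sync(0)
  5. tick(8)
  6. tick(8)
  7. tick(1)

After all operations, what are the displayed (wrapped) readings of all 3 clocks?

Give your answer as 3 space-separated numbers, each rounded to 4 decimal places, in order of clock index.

Answer: 31.4000 35.0000 22.4000

Derivation:
After op 1 tick(2): ref=2.0000 raw=[2.4000 2.5000 1.6000]
After op 2 sync(0): ref=2.0000 raw=[2.0000 2.5000 1.6000]
After op 3 tick(9): ref=11.0000 raw=[12.8000 13.7500 8.8000]
After op 4 sync(0): ref=11.0000 raw=[11.0000 13.7500 8.8000]
After op 5 tick(8): ref=19.0000 raw=[20.6000 23.7500 15.2000]
After op 6 tick(8): ref=27.0000 raw=[30.2000 33.7500 21.6000]
After op 7 tick(1): ref=28.0000 raw=[31.4000 35.0000 22.4000]
Wrap final raw readings (mod 60): 31.4000 mod 60 = 31.4000; 35.0000 mod 60 = 35.0000; 22.4000 mod 60 = 22.4000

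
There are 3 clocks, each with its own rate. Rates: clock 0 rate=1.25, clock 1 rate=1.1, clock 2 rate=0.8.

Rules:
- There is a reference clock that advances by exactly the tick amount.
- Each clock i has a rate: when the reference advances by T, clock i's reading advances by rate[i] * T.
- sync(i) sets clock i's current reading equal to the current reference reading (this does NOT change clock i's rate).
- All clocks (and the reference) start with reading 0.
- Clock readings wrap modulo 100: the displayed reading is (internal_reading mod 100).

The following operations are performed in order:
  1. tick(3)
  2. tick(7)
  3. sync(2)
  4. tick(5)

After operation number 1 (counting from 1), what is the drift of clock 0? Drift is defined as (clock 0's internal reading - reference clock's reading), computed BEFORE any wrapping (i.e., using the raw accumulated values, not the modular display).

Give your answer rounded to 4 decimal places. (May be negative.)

Answer: 0.7500

Derivation:
After op 1 tick(3): ref=3.0000 raw=[3.7500 3.3000 2.4000]
Drift of clock 0 after op 1: 3.7500 - 3.0000 = 0.7500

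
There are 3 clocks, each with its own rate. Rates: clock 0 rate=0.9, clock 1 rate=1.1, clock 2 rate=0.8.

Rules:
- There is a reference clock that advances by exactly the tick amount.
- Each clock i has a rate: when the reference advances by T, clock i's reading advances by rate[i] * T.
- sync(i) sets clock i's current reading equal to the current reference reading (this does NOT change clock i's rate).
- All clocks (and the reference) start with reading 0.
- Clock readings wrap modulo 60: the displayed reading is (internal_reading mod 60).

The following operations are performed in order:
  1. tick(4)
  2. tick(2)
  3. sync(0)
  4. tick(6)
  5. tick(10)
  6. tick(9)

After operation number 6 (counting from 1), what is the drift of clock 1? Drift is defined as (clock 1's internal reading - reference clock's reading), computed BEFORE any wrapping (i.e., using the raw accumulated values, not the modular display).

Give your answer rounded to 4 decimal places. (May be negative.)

Answer: 3.1000

Derivation:
After op 1 tick(4): ref=4.0000 raw=[3.6000 4.4000 3.2000]
After op 2 tick(2): ref=6.0000 raw=[5.4000 6.6000 4.8000]
After op 3 sync(0): ref=6.0000 raw=[6.0000 6.6000 4.8000]
After op 4 tick(6): ref=12.0000 raw=[11.4000 13.2000 9.6000]
After op 5 tick(10): ref=22.0000 raw=[20.4000 24.2000 17.6000]
After op 6 tick(9): ref=31.0000 raw=[28.5000 34.1000 24.8000]
Drift of clock 1 after op 6: 34.1000 - 31.0000 = 3.1000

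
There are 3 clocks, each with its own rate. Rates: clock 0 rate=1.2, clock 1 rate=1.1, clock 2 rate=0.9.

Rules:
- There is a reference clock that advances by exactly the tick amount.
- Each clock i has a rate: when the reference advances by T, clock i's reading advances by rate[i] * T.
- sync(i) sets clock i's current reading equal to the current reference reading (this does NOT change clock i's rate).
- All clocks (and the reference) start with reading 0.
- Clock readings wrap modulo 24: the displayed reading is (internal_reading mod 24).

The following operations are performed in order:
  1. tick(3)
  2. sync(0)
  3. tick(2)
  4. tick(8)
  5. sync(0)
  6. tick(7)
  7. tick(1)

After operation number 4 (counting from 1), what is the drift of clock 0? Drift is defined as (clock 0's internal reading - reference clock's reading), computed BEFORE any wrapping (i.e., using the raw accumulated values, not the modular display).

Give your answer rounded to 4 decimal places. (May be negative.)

After op 1 tick(3): ref=3.0000 raw=[3.6000 3.3000 2.7000]
After op 2 sync(0): ref=3.0000 raw=[3.0000 3.3000 2.7000]
After op 3 tick(2): ref=5.0000 raw=[5.4000 5.5000 4.5000]
After op 4 tick(8): ref=13.0000 raw=[15.0000 14.3000 11.7000]
Drift of clock 0 after op 4: 15.0000 - 13.0000 = 2.0000

Answer: 2.0000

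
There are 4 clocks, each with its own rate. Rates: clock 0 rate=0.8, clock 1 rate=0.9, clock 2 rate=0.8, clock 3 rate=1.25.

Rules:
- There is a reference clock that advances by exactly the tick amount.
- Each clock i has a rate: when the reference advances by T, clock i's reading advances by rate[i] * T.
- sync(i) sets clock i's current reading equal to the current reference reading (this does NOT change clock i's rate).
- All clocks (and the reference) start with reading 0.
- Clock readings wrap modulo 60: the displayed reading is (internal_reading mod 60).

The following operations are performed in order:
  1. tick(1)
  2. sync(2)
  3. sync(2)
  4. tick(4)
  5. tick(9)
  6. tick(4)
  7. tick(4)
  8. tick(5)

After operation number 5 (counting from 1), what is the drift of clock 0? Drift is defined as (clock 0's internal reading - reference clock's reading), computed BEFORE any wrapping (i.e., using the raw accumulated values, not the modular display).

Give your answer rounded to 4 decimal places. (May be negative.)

After op 1 tick(1): ref=1.0000 raw=[0.8000 0.9000 0.8000 1.2500]
After op 2 sync(2): ref=1.0000 raw=[0.8000 0.9000 1.0000 1.2500]
After op 3 sync(2): ref=1.0000 raw=[0.8000 0.9000 1.0000 1.2500]
After op 4 tick(4): ref=5.0000 raw=[4.0000 4.5000 4.2000 6.2500]
After op 5 tick(9): ref=14.0000 raw=[11.2000 12.6000 11.4000 17.5000]
Drift of clock 0 after op 5: 11.2000 - 14.0000 = -2.8000

Answer: -2.8000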